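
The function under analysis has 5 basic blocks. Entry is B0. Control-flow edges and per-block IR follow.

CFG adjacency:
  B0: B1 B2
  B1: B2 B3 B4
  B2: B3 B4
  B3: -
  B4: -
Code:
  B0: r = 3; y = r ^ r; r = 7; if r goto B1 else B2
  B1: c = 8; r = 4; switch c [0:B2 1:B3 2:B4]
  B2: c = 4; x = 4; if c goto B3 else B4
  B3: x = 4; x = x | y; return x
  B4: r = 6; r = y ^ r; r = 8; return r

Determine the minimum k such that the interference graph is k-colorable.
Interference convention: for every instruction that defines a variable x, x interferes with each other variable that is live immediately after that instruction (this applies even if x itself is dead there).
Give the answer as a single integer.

def/use:
  B0: {r,y} / ∅
  B1: {c,r} / ∅
  B2: {c,x} / ∅
  B3: {x} / {y}
  B4: {r} / {y}

Liveness:
  live B0: ∅→{y}
  live B1: {y}→{y}
  live B2: {y}→{y}
  live B3: {y}→∅
  live B4: {y}→∅

Interference:
  c: {r,x,y}
  r: {c,y}
  x: {c,y}
  y: {c,r,x}

Chromatic number:
  clique {c,r,y} ⇒ need ≥ 3
  assign c→R0 r→R2 x→R2 y→R1 — no edge inside a register ⇒ χ ≤ 3
  χ = 3

Answer: 3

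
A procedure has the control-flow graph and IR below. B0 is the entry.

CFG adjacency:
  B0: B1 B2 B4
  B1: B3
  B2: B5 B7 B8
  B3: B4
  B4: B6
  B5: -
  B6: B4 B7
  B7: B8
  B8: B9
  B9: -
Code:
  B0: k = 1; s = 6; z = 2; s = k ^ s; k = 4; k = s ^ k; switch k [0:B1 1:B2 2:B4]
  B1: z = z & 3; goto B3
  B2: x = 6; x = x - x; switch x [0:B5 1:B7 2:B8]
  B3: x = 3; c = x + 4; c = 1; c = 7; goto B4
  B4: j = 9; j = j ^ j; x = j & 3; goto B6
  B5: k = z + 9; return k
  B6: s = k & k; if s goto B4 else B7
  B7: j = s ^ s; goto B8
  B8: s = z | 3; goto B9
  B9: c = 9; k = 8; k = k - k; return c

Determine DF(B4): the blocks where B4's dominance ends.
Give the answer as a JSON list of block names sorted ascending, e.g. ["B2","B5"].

Answer: ["B4", "B7"]

Working:
idom tree: B1←B0 B2←B0 B3←B1 B4←B0 B5←B2 B6←B4 B7←B0 B8←B0 B9←B8
Dom∩ at merges:
  B4: preds {B0,B3,B6}: {B0} ∩ {B0,B1,B3} ∩ {B0,B4,B6} = {B0}; idom=B0
  B7: preds {B2,B6}: {B0,B2} ∩ {B0,B4,B6} = {B0}; idom=B0
  B8: preds {B2,B7}: {B0,B2} ∩ {B0,B7} = {B0}; idom=B0

DF derivation:
  B4←B0: walk · to B0
  B4←B3: walk B3→B1 to B0
  B4←B6: walk B6→B4 to B0
  B7←B2: walk B2 to B0
  B7←B6: walk B6→B4 to B0
  B8←B2: walk B2 to B0
  B8←B7: walk B7 to B0
  B0 → ∅
  B1 → {B4}
  B2 → {B7,B8}
  B3 → {B4}
  B4 → {B4,B7}
  B5 → ∅
  B6 → {B4,B7}
  B7 → {B8}
  B8 → ∅
  B9 → ∅

DF(B4) = ["B4", "B7"]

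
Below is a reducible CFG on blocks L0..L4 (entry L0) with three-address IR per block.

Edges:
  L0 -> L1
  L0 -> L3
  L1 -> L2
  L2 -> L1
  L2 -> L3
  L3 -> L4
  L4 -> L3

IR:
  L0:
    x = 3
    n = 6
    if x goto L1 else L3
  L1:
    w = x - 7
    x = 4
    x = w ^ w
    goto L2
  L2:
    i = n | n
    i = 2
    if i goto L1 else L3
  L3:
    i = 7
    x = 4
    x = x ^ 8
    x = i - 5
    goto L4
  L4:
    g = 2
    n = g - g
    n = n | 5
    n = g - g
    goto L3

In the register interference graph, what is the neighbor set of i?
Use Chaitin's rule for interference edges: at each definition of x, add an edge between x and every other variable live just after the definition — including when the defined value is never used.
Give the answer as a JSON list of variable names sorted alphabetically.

Answer: ["n", "x"]

Analysis:
def/use:
  L0: {n,x} / ∅
  L1: {w,x} / {x}
  L2: {i} / {n}
  L3: {i,x} / ∅
  L4: {g,n} / ∅

Backward fixpoint:
  L0: in=∅ out={n,x}
  L1: in={n,x} out={n,x}
  L2: in={n,x} out={n,x}
  L3: in=∅ out=∅
  L4: in=∅ out=∅

Interference:
  g — {n}
  i — {n,x}
  n — {g,i,w,x}
  w — {n,x}
  x — {i,n,w}

N(i) = ["n", "x"]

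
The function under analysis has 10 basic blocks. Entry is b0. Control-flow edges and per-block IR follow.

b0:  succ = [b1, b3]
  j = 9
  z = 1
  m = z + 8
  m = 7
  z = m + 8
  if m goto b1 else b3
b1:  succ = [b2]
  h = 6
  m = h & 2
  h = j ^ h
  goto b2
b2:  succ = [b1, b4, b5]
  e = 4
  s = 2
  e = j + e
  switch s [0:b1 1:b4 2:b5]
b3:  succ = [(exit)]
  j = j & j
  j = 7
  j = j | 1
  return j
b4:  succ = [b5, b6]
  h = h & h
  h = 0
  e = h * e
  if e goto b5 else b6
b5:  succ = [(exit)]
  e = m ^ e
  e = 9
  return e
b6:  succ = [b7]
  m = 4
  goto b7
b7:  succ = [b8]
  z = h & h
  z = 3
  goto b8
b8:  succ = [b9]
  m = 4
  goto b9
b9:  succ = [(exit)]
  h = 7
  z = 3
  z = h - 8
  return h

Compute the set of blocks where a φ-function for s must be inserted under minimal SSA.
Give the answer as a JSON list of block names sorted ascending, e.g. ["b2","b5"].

idom tree: b1←b0 b2←b1 b3←b0 b4←b2 b5←b2 b6←b4 b7←b6 b8←b7 b9←b8
Join-block Dom:
  b1: preds {b0,b2}: {b0} ∩ {b0,b1,b2} = {b0}; idom=b0
  b5: preds {b2,b4}: {b0,b1,b2} ∩ {b0,b1,b2,b4} = {b0,b1,b2}; idom=b2

Frontier:
  join b1 pred b0: · stop@b0
  join b1 pred b2: b2→b1 stop@b0
  join b5 pred b2: · stop@b2
  join b5 pred b4: b4 stop@b2
  b0: DF=∅
  b1: DF={b1}
  b2: DF={b1}
  b3: DF=∅
  b4: DF={b5}
  b5: DF=∅
  b6: DF=∅
  b7: DF=∅
  b8: DF=∅
  b9: DF=∅

φ for s: defs {b2}
  DF⁺ = {b1}

Answer: ["b1"]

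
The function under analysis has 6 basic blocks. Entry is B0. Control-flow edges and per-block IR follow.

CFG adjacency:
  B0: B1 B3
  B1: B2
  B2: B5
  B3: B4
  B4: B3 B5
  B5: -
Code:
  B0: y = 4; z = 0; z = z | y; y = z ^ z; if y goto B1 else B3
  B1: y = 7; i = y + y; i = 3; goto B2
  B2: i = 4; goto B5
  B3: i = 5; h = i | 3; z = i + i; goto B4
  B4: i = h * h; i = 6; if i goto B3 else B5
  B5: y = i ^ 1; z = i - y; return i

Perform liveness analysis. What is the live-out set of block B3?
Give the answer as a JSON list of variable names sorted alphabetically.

Answer: ["h"]

Derivation:
Per-block:
  B0: {y,z} / ∅
  B1: {i,y} / ∅
  B2: {i} / ∅
  B3: {h,i,z} / ∅
  B4: {i} / {h}
  B5: {y,z} / {i}

Liveness:
  live B0: ∅→∅
  live B1: ∅→∅
  live B2: ∅→{i}
  live B3: ∅→{h}
  live B4: {h}→{i}
  live B5: {i}→∅

live-out(B3) = ["h"]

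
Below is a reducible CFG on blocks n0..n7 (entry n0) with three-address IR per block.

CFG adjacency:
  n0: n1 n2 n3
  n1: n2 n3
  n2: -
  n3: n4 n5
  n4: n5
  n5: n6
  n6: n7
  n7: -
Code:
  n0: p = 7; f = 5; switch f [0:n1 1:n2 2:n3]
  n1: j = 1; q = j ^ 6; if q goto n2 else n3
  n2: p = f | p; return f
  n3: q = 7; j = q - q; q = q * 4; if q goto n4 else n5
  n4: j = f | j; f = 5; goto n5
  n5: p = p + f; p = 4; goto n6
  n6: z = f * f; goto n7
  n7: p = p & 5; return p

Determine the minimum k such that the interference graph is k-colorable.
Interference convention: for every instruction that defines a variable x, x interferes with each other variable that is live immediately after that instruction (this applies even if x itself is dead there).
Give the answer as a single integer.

def/use:
  n0 def {f,p} use ∅
  n1 def {j,q} use ∅
  n2 def {p} use {f,p}
  n3 def {j,q} use ∅
  n4 def {f,j} use {f,j}
  n5 def {p} use {f,p}
  n6 def {z} use {f}
  n7 def {p} use {p}

Live sets:
  n0: in=∅ out={f,p}
  n1: in={f,p} out={f,p}
  n2: in={f,p} out=∅
  n3: in={f,p} out={f,j,p}
  n4: in={f,j,p} out={f,p}
  n5: in={f,p} out={f,p}
  n6: in={f,p} out={p}
  n7: in={p} out=∅

Conflict graph:
  f↔{j,p,q}
  j↔{f,p,q}
  p↔{f,j,q,z}
  q↔{f,j,p}
  z↔{p}

Colouring:
  lower bound: {f,j,p,q} mutually conflict ⇒ χ ≥ 4
  assign f→r1 j→r2 p→r0 q→r3 z→r1 — no edge inside a register ⇒ χ ≤ 4
  χ = 4

Answer: 4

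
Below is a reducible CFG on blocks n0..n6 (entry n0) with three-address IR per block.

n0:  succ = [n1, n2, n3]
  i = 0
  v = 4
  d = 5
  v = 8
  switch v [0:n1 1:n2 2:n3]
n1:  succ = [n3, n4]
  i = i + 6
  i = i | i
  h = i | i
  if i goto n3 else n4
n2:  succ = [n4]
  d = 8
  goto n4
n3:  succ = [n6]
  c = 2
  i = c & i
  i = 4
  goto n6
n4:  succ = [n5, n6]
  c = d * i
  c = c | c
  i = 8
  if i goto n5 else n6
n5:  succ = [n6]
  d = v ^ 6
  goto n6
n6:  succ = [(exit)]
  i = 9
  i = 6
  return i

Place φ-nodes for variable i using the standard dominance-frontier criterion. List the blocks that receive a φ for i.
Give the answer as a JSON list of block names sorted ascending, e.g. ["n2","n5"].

idom tree: n1←n0 n2←n0 n3←n0 n4←n0 n5←n4 n6←n0
Join-block Dom:
  n3: preds {n0,n1}: {n0} ∩ {n0,n1} = {n0}; idom=n0
  n4: preds {n1,n2}: {n0,n1} ∩ {n0,n2} = {n0}; idom=n0
  n6: preds {n3,n4,n5}: {n0,n3} ∩ {n0,n4} ∩ {n0,n4,n5} = {n0}; idom=n0

Frontier:
  join n3 pred n0: · stop@n0
  join n3 pred n1: n1 stop@n0
  join n4 pred n1: n1 stop@n0
  join n4 pred n2: n2 stop@n0
  join n6 pred n3: n3 stop@n0
  join n6 pred n4: n4 stop@n0
  join n6 pred n5: n5→n4 stop@n0
  DF(n0)=∅
  DF(n1)={n3,n4}
  DF(n2)={n4}
  DF(n3)={n6}
  DF(n4)={n6}
  DF(n5)={n6}
  DF(n6)=∅

φ for i: defs {n0,n1,n3,n4,n6}
  DF⁺ = {n3,n4,n6}

Answer: ["n3", "n4", "n6"]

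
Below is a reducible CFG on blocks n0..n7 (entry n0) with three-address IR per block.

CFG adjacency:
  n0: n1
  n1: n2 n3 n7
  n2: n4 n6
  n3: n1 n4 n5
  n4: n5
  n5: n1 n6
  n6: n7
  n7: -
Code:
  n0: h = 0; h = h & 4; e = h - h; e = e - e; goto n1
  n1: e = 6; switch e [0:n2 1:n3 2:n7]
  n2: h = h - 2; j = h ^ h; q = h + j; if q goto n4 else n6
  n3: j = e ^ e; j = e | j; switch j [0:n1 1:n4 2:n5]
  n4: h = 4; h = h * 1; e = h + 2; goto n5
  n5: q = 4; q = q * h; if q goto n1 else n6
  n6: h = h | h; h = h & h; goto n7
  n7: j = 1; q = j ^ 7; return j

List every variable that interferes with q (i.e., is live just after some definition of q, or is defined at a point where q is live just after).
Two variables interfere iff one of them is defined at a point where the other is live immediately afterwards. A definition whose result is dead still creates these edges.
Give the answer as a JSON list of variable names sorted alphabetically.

def/use:
  n0 def {e,h} use ∅
  n1 def {e} use ∅
  n2 def {h,j,q} use {h}
  n3 def {j} use {e}
  n4 def {e,h} use ∅
  n5 def {q} use {h}
  n6 def {h} use {h}
  n7 def {j,q} use ∅

Liveness:
  n0 li=∅ lo={h}
  n1 li={h} lo={e,h}
  n2 li={h} lo={h}
  n3 li={e,h} lo={h}
  n4 li=∅ lo={h}
  n5 li={h} lo={h}
  n6 li={h} lo=∅
  n7 li=∅ lo=∅

Interfere edges:
  e: {h,j}
  h: {e,j,q}
  j: {e,h,q}
  q: {h,j}

N(q) = ["h", "j"]

Answer: ["h", "j"]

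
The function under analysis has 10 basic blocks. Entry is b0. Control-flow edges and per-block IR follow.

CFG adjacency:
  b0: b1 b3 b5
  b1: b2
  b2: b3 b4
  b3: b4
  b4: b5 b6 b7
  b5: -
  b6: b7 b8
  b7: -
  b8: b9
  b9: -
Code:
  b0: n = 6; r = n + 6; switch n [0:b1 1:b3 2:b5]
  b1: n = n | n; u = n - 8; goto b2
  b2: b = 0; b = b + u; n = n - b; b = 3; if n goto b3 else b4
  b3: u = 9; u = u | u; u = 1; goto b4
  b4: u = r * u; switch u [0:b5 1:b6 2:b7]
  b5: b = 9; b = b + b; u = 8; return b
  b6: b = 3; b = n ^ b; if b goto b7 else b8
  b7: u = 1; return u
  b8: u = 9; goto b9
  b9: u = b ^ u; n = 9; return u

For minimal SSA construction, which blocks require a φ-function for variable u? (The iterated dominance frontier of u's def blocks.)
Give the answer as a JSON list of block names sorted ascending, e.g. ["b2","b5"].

Answer: ["b3", "b4", "b5"]

Working:
idom tree: b1←b0 b2←b1 b3←b0 b4←b0 b5←b0 b6←b4 b7←b4 b8←b6 b9←b8
Join-block Dom:
  b3: preds {b0,b2}: {b0} ∩ {b0,b1,b2} = {b0}; idom=b0
  b4: preds {b2,b3}: {b0,b1,b2} ∩ {b0,b3} = {b0}; idom=b0
  b5: preds {b0,b4}: {b0} ∩ {b0,b4} = {b0}; idom=b0
  b7: preds {b4,b6}: {b0,b4} ∩ {b0,b4,b6} = {b0,b4}; idom=b4

Frontier:
  join b3 pred b0: · stop@b0
  join b3 pred b2: b2→b1 stop@b0
  join b4 pred b2: b2→b1 stop@b0
  join b4 pred b3: b3 stop@b0
  join b5 pred b0: · stop@b0
  join b5 pred b4: b4 stop@b0
  join b7 pred b4: · stop@b4
  join b7 pred b6: b6 stop@b4
  b0: DF=∅
  b1: DF={b3,b4}
  b2: DF={b3,b4}
  b3: DF={b4}
  b4: DF={b5}
  b5: DF=∅
  b6: DF={b7}
  b7: DF=∅
  b8: DF=∅
  b9: DF=∅

φ for u: defs {b1,b3,b4,b5,b7,b8,b9}
  DF⁺ = {b3,b4,b5}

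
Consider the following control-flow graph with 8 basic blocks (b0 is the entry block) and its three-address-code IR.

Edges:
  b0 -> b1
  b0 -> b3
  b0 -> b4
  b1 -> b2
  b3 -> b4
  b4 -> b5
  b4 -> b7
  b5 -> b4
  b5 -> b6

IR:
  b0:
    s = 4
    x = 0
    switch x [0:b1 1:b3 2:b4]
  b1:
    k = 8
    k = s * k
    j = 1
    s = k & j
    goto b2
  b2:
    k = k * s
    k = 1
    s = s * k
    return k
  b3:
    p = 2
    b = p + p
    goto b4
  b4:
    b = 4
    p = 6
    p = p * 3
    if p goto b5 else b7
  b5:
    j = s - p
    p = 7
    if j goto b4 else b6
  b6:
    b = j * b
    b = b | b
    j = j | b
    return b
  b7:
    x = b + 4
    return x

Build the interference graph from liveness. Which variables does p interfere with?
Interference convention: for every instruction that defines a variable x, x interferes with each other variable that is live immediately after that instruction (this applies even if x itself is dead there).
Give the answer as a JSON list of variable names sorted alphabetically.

def/use:
  b0: def={s,x} ue=∅
  b1: def={j,k,s} ue={s}
  b2: def={k,s} ue={k,s}
  b3: def={b,p} ue=∅
  b4: def={b,p} ue=∅
  b5: def={j,p} ue={p,s}
  b6: def={b,j} ue={b,j}
  b7: def={x} ue={b}

Backward fixpoint:
  b0: in=∅ out={s}
  b1: in={s} out={k,s}
  b2: in={k,s} out=∅
  b3: in={s} out={s}
  b4: in={s} out={b,p,s}
  b5: in={b,p,s} out={b,j,s}
  b6: in={b,j} out=∅
  b7: in={b} out=∅

Interfere edges:
  b — {j,p,s}
  j — {b,k,p,s}
  k — {j,s}
  p — {b,j,s}
  s — {b,j,k,p,x}
  x — {s}

N(p) = ["b", "j", "s"]

Answer: ["b", "j", "s"]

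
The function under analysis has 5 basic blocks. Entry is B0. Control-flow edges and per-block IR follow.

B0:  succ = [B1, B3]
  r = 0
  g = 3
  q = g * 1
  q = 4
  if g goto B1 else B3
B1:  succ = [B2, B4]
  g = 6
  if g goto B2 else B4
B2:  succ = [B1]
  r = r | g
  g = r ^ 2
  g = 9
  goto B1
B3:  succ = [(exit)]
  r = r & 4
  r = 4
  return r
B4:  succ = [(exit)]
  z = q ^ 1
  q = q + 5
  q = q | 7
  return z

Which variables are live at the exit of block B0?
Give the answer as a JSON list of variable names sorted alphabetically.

Answer: ["q", "r"]

Working:
def/use:
  B0: {g,q,r} / ∅
  B1: {g} / ∅
  B2: {g,r} / {g,r}
  B3: {r} / {r}
  B4: {q,z} / {q}

Live sets:
  live B0: ∅→{q,r}
  live B1: {q,r}→{g,q,r}
  live B2: {g,q,r}→{q,r}
  live B3: {r}→∅
  live B4: {q}→∅

live-out(B0) = ["q", "r"]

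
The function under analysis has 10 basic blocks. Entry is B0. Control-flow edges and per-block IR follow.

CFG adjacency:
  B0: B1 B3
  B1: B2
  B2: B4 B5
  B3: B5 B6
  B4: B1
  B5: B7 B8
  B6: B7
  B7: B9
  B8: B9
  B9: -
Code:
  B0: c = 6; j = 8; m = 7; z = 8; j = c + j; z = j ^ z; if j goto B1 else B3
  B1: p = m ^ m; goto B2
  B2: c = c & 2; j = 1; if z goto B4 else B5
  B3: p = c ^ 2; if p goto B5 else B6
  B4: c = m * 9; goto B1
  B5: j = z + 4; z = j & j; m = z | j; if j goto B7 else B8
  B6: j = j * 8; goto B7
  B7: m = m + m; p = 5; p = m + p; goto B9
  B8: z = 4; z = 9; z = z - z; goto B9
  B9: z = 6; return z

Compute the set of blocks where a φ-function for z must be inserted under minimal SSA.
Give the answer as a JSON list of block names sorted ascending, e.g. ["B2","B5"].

Answer: ["B7", "B9"]

Analysis:
idom tree: B1←B0 B2←B1 B3←B0 B4←B2 B5←B0 B6←B3 B7←B0 B8←B5 B9←B0
Dom∩ at merges:
  B1: preds {B0,B4}: {B0} ∩ {B0,B1,B2,B4} = {B0}; idom=B0
  B5: preds {B2,B3}: {B0,B1,B2} ∩ {B0,B3} = {B0}; idom=B0
  B7: preds {B5,B6}: {B0,B5} ∩ {B0,B3,B6} = {B0}; idom=B0
  B9: preds {B7,B8}: {B0,B7} ∩ {B0,B5,B8} = {B0}; idom=B0

Frontier:
  join B1 pred B0: · stop@B0
  join B1 pred B4: B4→B2→B1 stop@B0
  join B5 pred B2: B2→B1 stop@B0
  join B5 pred B3: B3 stop@B0
  join B7 pred B5: B5 stop@B0
  join B7 pred B6: B6→B3 stop@B0
  join B9 pred B7: B7 stop@B0
  join B9 pred B8: B8→B5 stop@B0
  B0: DF=∅
  B1: DF={B1,B5}
  B2: DF={B1,B5}
  B3: DF={B5,B7}
  B4: DF={B1}
  B5: DF={B7,B9}
  B6: DF={B7}
  B7: DF={B9}
  B8: DF={B9}
  B9: DF=∅

φ for z: defs {B0,B5,B8,B9}
  DF⁺ = {B7,B9}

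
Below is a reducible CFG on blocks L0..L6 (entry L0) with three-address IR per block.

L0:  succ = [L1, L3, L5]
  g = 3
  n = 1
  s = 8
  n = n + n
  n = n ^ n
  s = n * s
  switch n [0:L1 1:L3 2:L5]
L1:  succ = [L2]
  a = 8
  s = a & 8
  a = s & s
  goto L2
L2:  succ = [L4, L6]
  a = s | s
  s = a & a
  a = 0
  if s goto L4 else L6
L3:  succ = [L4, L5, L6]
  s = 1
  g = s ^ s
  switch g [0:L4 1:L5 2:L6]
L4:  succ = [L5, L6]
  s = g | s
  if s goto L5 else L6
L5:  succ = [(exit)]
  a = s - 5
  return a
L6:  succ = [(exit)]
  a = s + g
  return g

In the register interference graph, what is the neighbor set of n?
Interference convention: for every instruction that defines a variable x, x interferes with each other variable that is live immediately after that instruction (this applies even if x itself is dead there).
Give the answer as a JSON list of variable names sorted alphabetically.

Answer: ["g", "s"]

Analysis:
Block summaries:
  L0 def {g,n,s} use ∅
  L1 def {a,s} use ∅
  L2 def {a,s} use {s}
  L3 def {g,s} use ∅
  L4 def {s} use {g,s}
  L5 def {a} use {s}
  L6 def {a} use {g,s}

Liveness:
  L0 li=∅ lo={g,s}
  L1 li={g} lo={g,s}
  L2 li={g,s} lo={g,s}
  L3 li=∅ lo={g,s}
  L4 li={g,s} lo={g,s}
  L5 li={s} lo=∅
  L6 li={g,s} lo=∅

Interfere edges:
  a — {g,s}
  g — {a,n,s}
  n — {g,s}
  s — {a,g,n}

N(n) = ["g", "s"]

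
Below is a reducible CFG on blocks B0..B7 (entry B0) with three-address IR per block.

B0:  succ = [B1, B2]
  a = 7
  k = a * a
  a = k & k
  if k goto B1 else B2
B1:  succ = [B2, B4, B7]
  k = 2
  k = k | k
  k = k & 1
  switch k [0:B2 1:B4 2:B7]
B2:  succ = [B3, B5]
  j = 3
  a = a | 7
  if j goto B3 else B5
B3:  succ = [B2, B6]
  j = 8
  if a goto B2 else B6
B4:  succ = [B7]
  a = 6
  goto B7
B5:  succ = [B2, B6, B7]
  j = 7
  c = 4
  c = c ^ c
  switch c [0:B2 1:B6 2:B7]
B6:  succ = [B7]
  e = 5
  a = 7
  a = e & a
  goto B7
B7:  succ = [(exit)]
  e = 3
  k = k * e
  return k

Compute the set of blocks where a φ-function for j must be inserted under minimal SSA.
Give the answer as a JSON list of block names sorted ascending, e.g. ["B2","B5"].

Answer: ["B2", "B6", "B7"]

Working:
idom tree: B1←B0 B2←B0 B3←B2 B4←B1 B5←B2 B6←B2 B7←B0
Dom at joins:
  B2: preds {B0,B1,B3,B5}: {B0} ∩ {B0,B1} ∩ {B0,B2,B3} ∩ {B0,B2,B5} = {B0}; idom=B0
  B6: preds {B3,B5}: {B0,B2,B3} ∩ {B0,B2,B5} = {B0,B2}; idom=B2
  B7: preds {B1,B4,B5,B6}: {B0,B1} ∩ {B0,B1,B4} ∩ {B0,B2,B5} ∩ {B0,B2,B6} = {B0}; idom=B0

Frontier:
  B2←B0: walk · to B0
  B2←B1: walk B1 to B0
  B2←B3: walk B3→B2 to B0
  B2←B5: walk B5→B2 to B0
  B6←B3: walk B3 to B2
  B6←B5: walk B5 to B2
  B7←B1: walk B1 to B0
  B7←B4: walk B4→B1 to B0
  B7←B5: walk B5→B2 to B0
  B7←B6: walk B6→B2 to B0
  DF(B0)=∅
  DF(B1)={B2,B7}
  DF(B2)={B2,B7}
  DF(B3)={B2,B6}
  DF(B4)={B7}
  DF(B5)={B2,B6,B7}
  DF(B6)={B7}
  DF(B7)=∅

φ for j: defs {B2,B3,B5}
  DF⁺ = {B2,B6,B7}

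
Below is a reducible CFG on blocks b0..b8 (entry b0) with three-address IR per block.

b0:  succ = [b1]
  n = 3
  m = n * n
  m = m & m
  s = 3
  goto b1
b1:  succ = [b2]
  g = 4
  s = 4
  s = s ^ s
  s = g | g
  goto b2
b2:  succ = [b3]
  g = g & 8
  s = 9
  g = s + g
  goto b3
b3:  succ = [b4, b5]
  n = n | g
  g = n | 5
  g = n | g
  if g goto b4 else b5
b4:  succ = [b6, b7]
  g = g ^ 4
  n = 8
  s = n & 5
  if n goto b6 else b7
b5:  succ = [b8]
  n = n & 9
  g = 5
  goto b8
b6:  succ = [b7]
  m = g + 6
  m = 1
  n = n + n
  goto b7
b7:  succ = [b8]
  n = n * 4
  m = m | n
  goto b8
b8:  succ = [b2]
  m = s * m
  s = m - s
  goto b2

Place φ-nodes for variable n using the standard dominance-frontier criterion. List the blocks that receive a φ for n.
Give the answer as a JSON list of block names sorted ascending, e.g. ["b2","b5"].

Answer: ["b2", "b7", "b8"]

Analysis:
idom tree: b1←b0 b2←b1 b3←b2 b4←b3 b5←b3 b6←b4 b7←b4 b8←b3
Join-block Dom:
  b2: preds {b1,b8}: {b0,b1} ∩ {b0,b1,b2,b3,b8} = {b0,b1}; idom=b1
  b7: preds {b4,b6}: {b0,b1,b2,b3,b4} ∩ {b0,b1,b2,b3,b4,b6} = {b0,b1,b2,b3,b4}; idom=b4
  b8: preds {b5,b7}: {b0,b1,b2,b3,b5} ∩ {b0,b1,b2,b3,b4,b7} = {b0,b1,b2,b3}; idom=b3

DF walk-up:
  b2←b1: walk · to b1
  b2←b8: walk b8→b3→b2 to b1
  b7←b4: walk · to b4
  b7←b6: walk b6 to b4
  b8←b5: walk b5 to b3
  b8←b7: walk b7→b4 to b3
  b0 → ∅
  b1 → ∅
  b2 → {b2}
  b3 → {b2}
  b4 → {b8}
  b5 → {b8}
  b6 → {b7}
  b7 → {b8}
  b8 → {b2}

φ for n: defs {b0,b3,b4,b5,b6,b7}
  DF⁺ = {b2,b7,b8}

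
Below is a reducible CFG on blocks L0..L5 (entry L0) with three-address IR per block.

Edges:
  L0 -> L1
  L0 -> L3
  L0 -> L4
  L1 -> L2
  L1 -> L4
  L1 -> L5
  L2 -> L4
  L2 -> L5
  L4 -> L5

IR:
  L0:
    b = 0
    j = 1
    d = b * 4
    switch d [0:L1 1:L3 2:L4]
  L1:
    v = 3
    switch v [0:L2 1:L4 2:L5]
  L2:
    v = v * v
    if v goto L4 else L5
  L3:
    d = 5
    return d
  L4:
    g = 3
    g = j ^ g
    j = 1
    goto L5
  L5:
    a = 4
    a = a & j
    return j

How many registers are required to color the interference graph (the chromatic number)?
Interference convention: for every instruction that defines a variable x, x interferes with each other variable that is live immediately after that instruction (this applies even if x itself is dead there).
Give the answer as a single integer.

Block summaries:
  L0 def {b,d,j} use ∅
  L1 def {v} use ∅
  L2 def {v} use {v}
  L3 def {d} use ∅
  L4 def {g,j} use {j}
  L5 def {a} use {j}

Backward fixpoint:
  L0: in=∅ out={j}
  L1: in={j} out={j,v}
  L2: in={j,v} out={j}
  L3: in=∅ out=∅
  L4: in={j} out={j}
  L5: in={j} out=∅

Interfere edges:
  a: {j}
  b: {j}
  d: {j}
  g: {j}
  j: {a,b,d,g,v}
  v: {j}

Colouring:
  {a,j} pairwise interfere (2-clique) ⇒ χ ≥ 2
  assign a→c1 b→c1 d→c1 g→c1 j→c0 v→c1 — no edge inside a register ⇒ χ ≤ 2
  χ = 2

Answer: 2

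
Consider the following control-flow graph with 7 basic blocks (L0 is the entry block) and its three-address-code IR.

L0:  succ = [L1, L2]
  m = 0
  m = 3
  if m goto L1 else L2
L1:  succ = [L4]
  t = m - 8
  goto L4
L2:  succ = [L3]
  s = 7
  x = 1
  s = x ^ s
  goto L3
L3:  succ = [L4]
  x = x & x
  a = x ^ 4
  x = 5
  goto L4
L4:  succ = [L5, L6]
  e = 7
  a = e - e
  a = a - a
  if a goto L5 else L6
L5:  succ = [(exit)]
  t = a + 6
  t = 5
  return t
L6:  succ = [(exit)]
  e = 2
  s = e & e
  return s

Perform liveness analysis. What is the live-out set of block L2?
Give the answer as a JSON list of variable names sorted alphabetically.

Answer: ["x"]

Working:
Block summaries:
  L0: {m} / ∅
  L1: {t} / {m}
  L2: {s,x} / ∅
  L3: {a,x} / {x}
  L4: {a,e} / ∅
  L5: {t} / {a}
  L6: {e,s} / ∅

Liveness:
  L0: in=∅ out={m}
  L1: in={m} out=∅
  L2: in=∅ out={x}
  L3: in={x} out=∅
  L4: in=∅ out={a}
  L5: in={a} out=∅
  L6: in=∅ out=∅

live-out(L2) = ["x"]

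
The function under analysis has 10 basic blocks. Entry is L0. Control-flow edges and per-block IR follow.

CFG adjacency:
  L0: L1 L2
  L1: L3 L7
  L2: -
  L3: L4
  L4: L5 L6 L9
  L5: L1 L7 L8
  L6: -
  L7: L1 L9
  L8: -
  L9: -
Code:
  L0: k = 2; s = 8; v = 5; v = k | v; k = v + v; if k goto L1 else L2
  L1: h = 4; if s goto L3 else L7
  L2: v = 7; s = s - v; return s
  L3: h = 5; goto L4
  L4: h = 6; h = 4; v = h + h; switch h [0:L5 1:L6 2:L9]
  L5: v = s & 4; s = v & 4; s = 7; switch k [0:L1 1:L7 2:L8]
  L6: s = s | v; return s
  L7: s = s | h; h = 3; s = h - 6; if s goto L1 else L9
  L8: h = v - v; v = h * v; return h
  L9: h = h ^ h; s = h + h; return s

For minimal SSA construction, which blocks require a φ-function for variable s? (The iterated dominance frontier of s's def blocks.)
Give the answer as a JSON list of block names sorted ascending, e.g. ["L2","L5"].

Answer: ["L1", "L7", "L9"]

Derivation:
idom tree: L1←L0 L2←L0 L3←L1 L4←L3 L5←L4 L6←L4 L7←L1 L8←L5 L9←L1
Dom∩ at merges:
  L1: preds {L0,L5,L7}: {L0} ∩ {L0,L1,L3,L4,L5} ∩ {L0,L1,L7} = {L0}; idom=L0
  L7: preds {L1,L5}: {L0,L1} ∩ {L0,L1,L3,L4,L5} = {L0,L1}; idom=L1
  L9: preds {L4,L7}: {L0,L1,L3,L4} ∩ {L0,L1,L7} = {L0,L1}; idom=L1

DF walk-up:
  join L1 pred L0: · stop@L0
  join L1 pred L5: L5→L4→L3→L1 stop@L0
  join L1 pred L7: L7→L1 stop@L0
  join L7 pred L1: · stop@L1
  join L7 pred L5: L5→L4→L3 stop@L1
  join L9 pred L4: L4→L3 stop@L1
  join L9 pred L7: L7 stop@L1
  L0: DF=∅
  L1: DF={L1}
  L2: DF=∅
  L3: DF={L1,L7,L9}
  L4: DF={L1,L7,L9}
  L5: DF={L1,L7}
  L6: DF=∅
  L7: DF={L1,L9}
  L8: DF=∅
  L9: DF=∅

φ for s: defs {L0,L2,L5,L6,L7,L9}
  DF⁺ = {L1,L7,L9}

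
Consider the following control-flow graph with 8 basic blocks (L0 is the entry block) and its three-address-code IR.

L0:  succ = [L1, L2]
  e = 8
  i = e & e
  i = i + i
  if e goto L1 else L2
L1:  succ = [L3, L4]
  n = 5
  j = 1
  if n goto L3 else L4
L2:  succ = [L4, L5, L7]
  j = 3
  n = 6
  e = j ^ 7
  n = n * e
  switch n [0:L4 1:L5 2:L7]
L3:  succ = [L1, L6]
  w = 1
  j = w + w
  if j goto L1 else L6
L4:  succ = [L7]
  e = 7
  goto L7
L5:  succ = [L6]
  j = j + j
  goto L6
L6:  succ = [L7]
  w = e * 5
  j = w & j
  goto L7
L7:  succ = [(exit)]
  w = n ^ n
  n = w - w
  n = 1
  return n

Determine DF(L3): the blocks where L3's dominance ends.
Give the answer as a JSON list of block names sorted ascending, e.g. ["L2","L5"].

idom tree: L1←L0 L2←L0 L3←L1 L4←L0 L5←L2 L6←L0 L7←L0
Dom∩ at merges:
  L1: preds {L0,L3}: {L0} ∩ {L0,L1,L3} = {L0}; idom=L0
  L4: preds {L1,L2}: {L0,L1} ∩ {L0,L2} = {L0}; idom=L0
  L6: preds {L3,L5}: {L0,L1,L3} ∩ {L0,L2,L5} = {L0}; idom=L0
  L7: preds {L2,L4,L6}: {L0,L2} ∩ {L0,L4} ∩ {L0,L6} = {L0}; idom=L0

Frontier:
  join L1 pred L0: · stop@L0
  join L1 pred L3: L3→L1 stop@L0
  join L4 pred L1: L1 stop@L0
  join L4 pred L2: L2 stop@L0
  join L6 pred L3: L3→L1 stop@L0
  join L6 pred L5: L5→L2 stop@L0
  join L7 pred L2: L2 stop@L0
  join L7 pred L4: L4 stop@L0
  join L7 pred L6: L6 stop@L0
  DF(L0)=∅
  DF(L1)={L1,L4,L6}
  DF(L2)={L4,L6,L7}
  DF(L3)={L1,L6}
  DF(L4)={L7}
  DF(L5)={L6}
  DF(L6)={L7}
  DF(L7)=∅

DF(L3) = ["L1", "L6"]

Answer: ["L1", "L6"]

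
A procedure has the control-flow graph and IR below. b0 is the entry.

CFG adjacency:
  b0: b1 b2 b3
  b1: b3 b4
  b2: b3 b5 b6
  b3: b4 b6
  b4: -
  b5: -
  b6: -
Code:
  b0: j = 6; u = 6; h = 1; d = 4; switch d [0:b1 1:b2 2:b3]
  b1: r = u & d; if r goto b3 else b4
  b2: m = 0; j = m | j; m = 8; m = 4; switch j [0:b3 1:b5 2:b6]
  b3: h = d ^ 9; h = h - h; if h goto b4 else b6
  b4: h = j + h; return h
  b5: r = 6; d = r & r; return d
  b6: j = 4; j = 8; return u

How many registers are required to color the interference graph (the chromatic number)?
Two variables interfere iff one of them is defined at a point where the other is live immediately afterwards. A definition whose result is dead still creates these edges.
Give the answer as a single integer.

Answer: 5

Analysis:
Per-block:
  b0: def={d,h,j,u} ue=∅
  b1: def={r} ue={d,u}
  b2: def={j,m} ue={j}
  b3: def={h} ue={d}
  b4: def={h} ue={h,j}
  b5: def={d,r} ue=∅
  b6: def={j} ue={u}

Live sets:
  b0: in=∅ out={d,h,j,u}
  b1: in={d,h,j,u} out={d,h,j,u}
  b2: in={d,j,u} out={d,j,u}
  b3: in={d,j,u} out={h,j,u}
  b4: in={h,j} out=∅
  b5: in=∅ out=∅
  b6: in={u} out=∅

Conflict graph:
  d: {h,j,m,r,u}
  h: {d,j,r,u}
  j: {d,h,m,r,u}
  m: {d,j,u}
  r: {d,h,j,u}
  u: {d,h,j,m,r}

Registers:
  {d,h,j,r,u} pairwise interfere (5-clique) ⇒ χ ≥ 5
  assign d→R0 h→R3 j→R1 m→R3 r→R4 u→R2 — no edge inside a register ⇒ χ ≤ 5
  χ = 5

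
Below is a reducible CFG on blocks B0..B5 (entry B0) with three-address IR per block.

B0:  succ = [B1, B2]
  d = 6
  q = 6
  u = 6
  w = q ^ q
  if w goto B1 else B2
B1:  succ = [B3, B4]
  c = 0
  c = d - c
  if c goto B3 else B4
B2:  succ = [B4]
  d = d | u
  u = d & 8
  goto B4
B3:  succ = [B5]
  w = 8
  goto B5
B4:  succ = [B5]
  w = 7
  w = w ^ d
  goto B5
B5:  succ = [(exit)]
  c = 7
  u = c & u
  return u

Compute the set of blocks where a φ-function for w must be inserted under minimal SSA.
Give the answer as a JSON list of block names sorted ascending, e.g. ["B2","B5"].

idom tree: B1←B0 B2←B0 B3←B1 B4←B0 B5←B0
Dom∩ at merges:
  B4: preds {B1,B2}: {B0,B1} ∩ {B0,B2} = {B0}; idom=B0
  B5: preds {B3,B4}: {B0,B1,B3} ∩ {B0,B4} = {B0}; idom=B0

DF walk-up:
  join B4 pred B1: B1 stop@B0
  join B4 pred B2: B2 stop@B0
  join B5 pred B3: B3→B1 stop@B0
  join B5 pred B4: B4 stop@B0
  B0: DF=∅
  B1: DF={B4,B5}
  B2: DF={B4}
  B3: DF={B5}
  B4: DF={B5}
  B5: DF=∅

φ for w: defs {B0,B3,B4}
  DF⁺ = {B5}

Answer: ["B5"]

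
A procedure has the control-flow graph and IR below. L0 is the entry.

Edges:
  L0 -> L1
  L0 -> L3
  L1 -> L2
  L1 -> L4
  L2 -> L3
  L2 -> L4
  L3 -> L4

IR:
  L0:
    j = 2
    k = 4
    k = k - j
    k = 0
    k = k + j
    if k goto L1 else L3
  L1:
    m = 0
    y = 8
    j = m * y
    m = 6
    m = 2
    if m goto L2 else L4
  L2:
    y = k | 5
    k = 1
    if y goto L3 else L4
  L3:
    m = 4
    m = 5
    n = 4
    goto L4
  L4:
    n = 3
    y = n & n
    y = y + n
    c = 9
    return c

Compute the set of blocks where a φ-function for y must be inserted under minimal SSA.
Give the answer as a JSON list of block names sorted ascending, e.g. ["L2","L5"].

Answer: ["L3", "L4"]

Working:
idom tree: L1←L0 L2←L1 L3←L0 L4←L0
Join-block Dom:
  L3: preds {L0,L2}: {L0} ∩ {L0,L1,L2} = {L0}; idom=L0
  L4: preds {L1,L2,L3}: {L0,L1} ∩ {L0,L1,L2} ∩ {L0,L3} = {L0}; idom=L0

Frontier:
  L3←L0: walk · to L0
  L3←L2: walk L2→L1 to L0
  L4←L1: walk L1 to L0
  L4←L2: walk L2→L1 to L0
  L4←L3: walk L3 to L0
  DF(L0)=∅
  DF(L1)={L3,L4}
  DF(L2)={L3,L4}
  DF(L3)={L4}
  DF(L4)=∅

φ for y: defs {L1,L2,L4}
  DF⁺ = {L3,L4}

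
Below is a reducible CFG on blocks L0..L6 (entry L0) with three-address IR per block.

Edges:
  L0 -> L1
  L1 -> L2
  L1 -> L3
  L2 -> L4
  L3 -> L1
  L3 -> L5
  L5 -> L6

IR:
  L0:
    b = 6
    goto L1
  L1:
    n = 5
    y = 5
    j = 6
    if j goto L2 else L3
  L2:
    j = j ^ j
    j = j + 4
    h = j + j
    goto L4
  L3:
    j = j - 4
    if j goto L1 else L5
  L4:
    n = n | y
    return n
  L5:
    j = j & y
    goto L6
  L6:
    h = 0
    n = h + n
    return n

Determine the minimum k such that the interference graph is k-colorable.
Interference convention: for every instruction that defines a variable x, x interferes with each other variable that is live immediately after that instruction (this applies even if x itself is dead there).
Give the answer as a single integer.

Block summaries:
  L0: {b} / ∅
  L1: {j,n,y} / ∅
  L2: {h,j} / {j}
  L3: {j} / {j}
  L4: {n} / {n,y}
  L5: {j} / {j,y}
  L6: {h,n} / {n}

Live sets:
  L0 li=∅ lo=∅
  L1 li=∅ lo={j,n,y}
  L2 li={j,n,y} lo={n,y}
  L3 li={j,n,y} lo={j,n,y}
  L4 li={n,y} lo=∅
  L5 li={j,n,y} lo={n}
  L6 li={n} lo=∅

Interference:
  b: ∅
  h: {n,y}
  j: {n,y}
  n: {h,j,y}
  y: {h,j,n}

Chromatic number:
  {h,n,y} pairwise interfere (3-clique) ⇒ χ ≥ 3
  assign b→r0 h→r2 j→r2 n→r0 y→r1 — no edge inside a register ⇒ χ ≤ 3
  χ = 3

Answer: 3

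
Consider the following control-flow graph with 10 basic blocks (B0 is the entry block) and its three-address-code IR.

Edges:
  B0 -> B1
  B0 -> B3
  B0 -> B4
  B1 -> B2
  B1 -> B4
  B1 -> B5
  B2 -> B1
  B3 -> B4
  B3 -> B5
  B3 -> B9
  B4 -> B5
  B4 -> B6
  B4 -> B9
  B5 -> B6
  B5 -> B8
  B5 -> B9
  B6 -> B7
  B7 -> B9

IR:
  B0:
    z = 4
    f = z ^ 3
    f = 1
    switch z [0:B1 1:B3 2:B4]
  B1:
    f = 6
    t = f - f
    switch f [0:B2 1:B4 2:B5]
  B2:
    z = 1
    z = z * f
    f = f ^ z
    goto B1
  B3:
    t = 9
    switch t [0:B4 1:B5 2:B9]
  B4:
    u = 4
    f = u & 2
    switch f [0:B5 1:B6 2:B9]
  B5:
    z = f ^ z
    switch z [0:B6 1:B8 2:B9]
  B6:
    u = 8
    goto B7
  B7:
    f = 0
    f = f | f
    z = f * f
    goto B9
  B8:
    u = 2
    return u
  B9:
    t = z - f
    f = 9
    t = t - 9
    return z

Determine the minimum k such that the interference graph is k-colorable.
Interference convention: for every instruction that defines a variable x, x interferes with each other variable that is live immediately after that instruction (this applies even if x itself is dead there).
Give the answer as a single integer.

Per-block:
  B0: def={f,z} ue=∅
  B1: def={f,t} ue=∅
  B2: def={f,z} ue={f}
  B3: def={t} ue=∅
  B4: def={f,u} ue=∅
  B5: def={z} ue={f,z}
  B6: def={u} ue=∅
  B7: def={f,z} ue=∅
  B8: def={u} ue=∅
  B9: def={f,t} ue={f,z}

Live sets:
  B0 li=∅ lo={f,z}
  B1 li={z} lo={f,z}
  B2 li={f} lo={z}
  B3 li={f,z} lo={f,z}
  B4 li={z} lo={f,z}
  B5 li={f,z} lo={f,z}
  B6 li=∅ lo=∅
  B7 li=∅ lo={f,z}
  B8 li=∅ lo=∅
  B9 li={f,z} lo=∅

Interfere edges:
  f — {t,z}
  t — {f,z}
  u — {z}
  z — {f,t,u}

Chromatic number:
  lower bound: {f,t,z} mutually conflict ⇒ χ ≥ 3
  assign f→r1 t→r2 u→r1 z→r0 — no edge inside a register ⇒ χ ≤ 3
  χ = 3

Answer: 3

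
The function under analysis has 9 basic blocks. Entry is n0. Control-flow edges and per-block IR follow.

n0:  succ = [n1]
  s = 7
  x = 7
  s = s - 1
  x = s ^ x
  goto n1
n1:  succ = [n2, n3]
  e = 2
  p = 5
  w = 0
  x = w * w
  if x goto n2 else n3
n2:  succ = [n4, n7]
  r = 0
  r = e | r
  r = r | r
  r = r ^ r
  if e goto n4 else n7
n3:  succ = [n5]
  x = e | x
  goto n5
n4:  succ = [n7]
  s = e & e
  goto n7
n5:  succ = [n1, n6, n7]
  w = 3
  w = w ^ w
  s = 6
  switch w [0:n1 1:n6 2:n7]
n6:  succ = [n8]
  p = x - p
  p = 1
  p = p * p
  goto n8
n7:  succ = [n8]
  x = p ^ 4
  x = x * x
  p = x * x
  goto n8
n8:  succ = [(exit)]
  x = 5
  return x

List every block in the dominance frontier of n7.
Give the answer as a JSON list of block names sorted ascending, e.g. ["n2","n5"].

idom tree: n1←n0 n2←n1 n3←n1 n4←n2 n5←n3 n6←n5 n7←n1 n8←n1
Dom at joins:
  n1: preds {n0,n5}: {n0} ∩ {n0,n1,n3,n5} = {n0}; idom=n0
  n7: preds {n2,n4,n5}: {n0,n1,n2} ∩ {n0,n1,n2,n4} ∩ {n0,n1,n3,n5} = {n0,n1}; idom=n1
  n8: preds {n6,n7}: {n0,n1,n3,n5,n6} ∩ {n0,n1,n7} = {n0,n1}; idom=n1

Frontier:
  n1←n0: walk · to n0
  n1←n5: walk n5→n3→n1 to n0
  n7←n2: walk n2 to n1
  n7←n4: walk n4→n2 to n1
  n7←n5: walk n5→n3 to n1
  n8←n6: walk n6→n5→n3 to n1
  n8←n7: walk n7 to n1
  n0: DF=∅
  n1: DF={n1}
  n2: DF={n7}
  n3: DF={n1,n7,n8}
  n4: DF={n7}
  n5: DF={n1,n7,n8}
  n6: DF={n8}
  n7: DF={n8}
  n8: DF=∅

DF(n7) = ["n8"]

Answer: ["n8"]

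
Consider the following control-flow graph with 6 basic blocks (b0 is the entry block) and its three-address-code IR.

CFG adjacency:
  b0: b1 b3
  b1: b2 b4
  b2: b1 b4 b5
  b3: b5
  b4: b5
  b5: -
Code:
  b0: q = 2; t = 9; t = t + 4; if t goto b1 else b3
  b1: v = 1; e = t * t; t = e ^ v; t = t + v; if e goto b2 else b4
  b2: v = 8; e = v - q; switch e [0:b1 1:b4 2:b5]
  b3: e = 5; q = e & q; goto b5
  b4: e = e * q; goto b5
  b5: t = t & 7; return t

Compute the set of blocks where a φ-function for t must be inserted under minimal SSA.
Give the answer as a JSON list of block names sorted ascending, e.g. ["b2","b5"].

Answer: ["b1", "b5"]

Analysis:
idom tree: b1←b0 b2←b1 b3←b0 b4←b1 b5←b0
Dom∩ at merges:
  b1: preds {b0,b2}: {b0} ∩ {b0,b1,b2} = {b0}; idom=b0
  b4: preds {b1,b2}: {b0,b1} ∩ {b0,b1,b2} = {b0,b1}; idom=b1
  b5: preds {b2,b3,b4}: {b0,b1,b2} ∩ {b0,b3} ∩ {b0,b1,b4} = {b0}; idom=b0

DF walk-up:
  b1←b0: walk · to b0
  b1←b2: walk b2→b1 to b0
  b4←b1: walk · to b1
  b4←b2: walk b2 to b1
  b5←b2: walk b2→b1 to b0
  b5←b3: walk b3 to b0
  b5←b4: walk b4→b1 to b0
  b0 → ∅
  b1 → {b1,b5}
  b2 → {b1,b4,b5}
  b3 → {b5}
  b4 → {b5}
  b5 → ∅

φ for t: defs {b0,b1,b5}
  DF⁺ = {b1,b5}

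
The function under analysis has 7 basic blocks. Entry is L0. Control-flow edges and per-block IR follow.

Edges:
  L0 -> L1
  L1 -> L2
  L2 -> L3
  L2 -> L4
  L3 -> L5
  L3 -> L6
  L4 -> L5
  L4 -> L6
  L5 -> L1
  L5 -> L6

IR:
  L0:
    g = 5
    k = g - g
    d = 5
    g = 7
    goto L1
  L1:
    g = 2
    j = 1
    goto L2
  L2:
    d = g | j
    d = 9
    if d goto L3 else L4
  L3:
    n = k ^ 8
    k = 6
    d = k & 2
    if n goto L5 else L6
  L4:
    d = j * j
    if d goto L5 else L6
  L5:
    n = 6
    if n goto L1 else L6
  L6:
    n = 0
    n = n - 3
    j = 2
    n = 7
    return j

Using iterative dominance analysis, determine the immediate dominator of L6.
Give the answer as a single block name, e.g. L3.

idom tree: L1←L0 L2←L1 L3←L2 L4←L2 L5←L2 L6←L2
Join-block Dom:
  L1: preds {L0,L5}: {L0} ∩ {L0,L1,L2,L5} = {L0}; idom=L0
  L5: preds {L3,L4}: {L0,L1,L2,L3} ∩ {L0,L1,L2,L4} = {L0,L1,L2}; idom=L2
  L6: preds {L3,L4,L5}: {L0,L1,L2,L3} ∩ {L0,L1,L2,L4} ∩ {L0,L1,L2,L5} = {L0,L1,L2}; idom=L2

idom(L6) = L2

Answer: L2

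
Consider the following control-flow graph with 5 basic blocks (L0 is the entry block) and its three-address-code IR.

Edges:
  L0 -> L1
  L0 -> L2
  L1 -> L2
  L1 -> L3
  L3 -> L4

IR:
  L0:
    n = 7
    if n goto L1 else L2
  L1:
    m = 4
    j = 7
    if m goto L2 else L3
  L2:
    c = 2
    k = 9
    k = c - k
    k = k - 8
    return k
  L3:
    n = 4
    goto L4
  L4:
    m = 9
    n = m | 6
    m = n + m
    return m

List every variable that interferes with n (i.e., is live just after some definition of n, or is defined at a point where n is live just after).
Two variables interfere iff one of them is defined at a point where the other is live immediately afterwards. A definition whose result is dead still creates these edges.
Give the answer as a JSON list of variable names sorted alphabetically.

def/use:
  L0: def={n} ue=∅
  L1: def={j,m} ue=∅
  L2: def={c,k} ue=∅
  L3: def={n} ue=∅
  L4: def={m,n} ue=∅

Liveness:
  L0 li=∅ lo=∅
  L1 li=∅ lo=∅
  L2 li=∅ lo=∅
  L3 li=∅ lo=∅
  L4 li=∅ lo=∅

Interfere edges:
  c↔{k}
  j↔{m}
  k↔{c}
  m↔{j,n}
  n↔{m}

N(n) = ["m"]

Answer: ["m"]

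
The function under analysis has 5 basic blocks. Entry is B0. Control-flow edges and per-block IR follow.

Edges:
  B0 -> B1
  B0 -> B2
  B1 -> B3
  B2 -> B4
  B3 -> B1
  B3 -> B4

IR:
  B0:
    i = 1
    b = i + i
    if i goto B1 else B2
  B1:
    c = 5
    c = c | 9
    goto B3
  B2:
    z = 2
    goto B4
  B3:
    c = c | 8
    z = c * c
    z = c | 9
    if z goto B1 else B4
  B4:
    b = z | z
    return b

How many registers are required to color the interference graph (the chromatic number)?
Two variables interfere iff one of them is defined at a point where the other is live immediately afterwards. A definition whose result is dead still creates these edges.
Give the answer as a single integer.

def/use:
  B0: {b,i} / ∅
  B1: {c} / ∅
  B2: {z} / ∅
  B3: {c,z} / {c}
  B4: {b} / {z}

Backward fixpoint:
  B0 li=∅ lo=∅
  B1 li=∅ lo={c}
  B2 li=∅ lo={z}
  B3 li={c} lo={z}
  B4 li={z} lo=∅

Interference:
  b↔{i}
  c↔{z}
  i↔{b}
  z↔{c}

Chromatic number:
  clique {b,i} ⇒ need ≥ 2
  2-colouring: R0={b,c}  R1={i,z}
  χ = 2

Answer: 2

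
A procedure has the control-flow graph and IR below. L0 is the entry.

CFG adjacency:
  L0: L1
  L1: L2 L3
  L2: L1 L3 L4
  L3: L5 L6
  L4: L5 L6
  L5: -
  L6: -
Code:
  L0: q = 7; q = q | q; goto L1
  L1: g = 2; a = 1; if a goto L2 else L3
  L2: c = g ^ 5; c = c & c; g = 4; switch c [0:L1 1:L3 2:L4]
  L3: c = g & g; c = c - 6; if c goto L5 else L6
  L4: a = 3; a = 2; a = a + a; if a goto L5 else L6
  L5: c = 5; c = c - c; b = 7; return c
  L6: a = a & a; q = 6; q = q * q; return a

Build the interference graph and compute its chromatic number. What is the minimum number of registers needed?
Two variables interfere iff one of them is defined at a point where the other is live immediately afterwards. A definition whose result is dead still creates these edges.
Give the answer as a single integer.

Answer: 3

Working:
Block summaries:
  L0 def {q} use ∅
  L1 def {a,g} use ∅
  L2 def {c,g} use {g}
  L3 def {c} use {g}
  L4 def {a} use ∅
  L5 def {b,c} use ∅
  L6 def {a,q} use {a}

Liveness:
  live L0: ∅→∅
  live L1: ∅→{a,g}
  live L2: {a,g}→{a,g}
  live L3: {a,g}→{a}
  live L4: ∅→{a}
  live L5: ∅→∅
  live L6: {a}→∅

Interference:
  a↔{c,g,q}
  b↔{c}
  c↔{a,b,g}
  g↔{a,c}
  q↔{a}

Colouring:
  lower bound: {a,c,g} mutually conflict ⇒ χ ≥ 3
  3-colouring: r0={a,b}  r1={c,q}  r2={g}
  χ = 3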